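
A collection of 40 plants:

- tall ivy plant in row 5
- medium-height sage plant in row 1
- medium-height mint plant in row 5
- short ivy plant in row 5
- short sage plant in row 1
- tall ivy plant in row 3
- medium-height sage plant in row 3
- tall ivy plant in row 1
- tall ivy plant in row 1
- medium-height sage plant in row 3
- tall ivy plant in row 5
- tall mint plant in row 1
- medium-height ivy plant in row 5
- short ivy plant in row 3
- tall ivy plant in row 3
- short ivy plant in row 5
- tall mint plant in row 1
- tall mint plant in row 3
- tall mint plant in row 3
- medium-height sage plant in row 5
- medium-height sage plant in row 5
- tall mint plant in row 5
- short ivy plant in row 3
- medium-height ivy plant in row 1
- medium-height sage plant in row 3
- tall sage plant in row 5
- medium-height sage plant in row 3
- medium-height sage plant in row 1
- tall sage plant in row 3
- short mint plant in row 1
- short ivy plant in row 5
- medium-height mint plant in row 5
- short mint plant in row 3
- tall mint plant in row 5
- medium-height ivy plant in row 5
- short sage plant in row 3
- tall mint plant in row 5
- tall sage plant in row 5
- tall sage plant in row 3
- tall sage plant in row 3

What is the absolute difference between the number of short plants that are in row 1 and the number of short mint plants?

short plants in row 1: 2. short mint plants: 2.
|2 − 2| = 2 − 2 = 0.

0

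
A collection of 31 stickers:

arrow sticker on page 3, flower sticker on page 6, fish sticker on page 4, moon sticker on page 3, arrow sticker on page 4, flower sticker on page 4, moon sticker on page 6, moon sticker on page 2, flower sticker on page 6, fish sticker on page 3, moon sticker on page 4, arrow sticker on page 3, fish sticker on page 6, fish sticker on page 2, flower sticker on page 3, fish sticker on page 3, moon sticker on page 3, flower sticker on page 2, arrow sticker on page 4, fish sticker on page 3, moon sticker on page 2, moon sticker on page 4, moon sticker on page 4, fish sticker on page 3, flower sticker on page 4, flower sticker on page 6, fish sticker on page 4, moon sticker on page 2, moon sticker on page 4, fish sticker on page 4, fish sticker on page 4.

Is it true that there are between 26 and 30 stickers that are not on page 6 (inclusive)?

True

|stickers that are not on page 6| = 26.
The claim requires 26 ≤ 26 ≤ 30, which holds.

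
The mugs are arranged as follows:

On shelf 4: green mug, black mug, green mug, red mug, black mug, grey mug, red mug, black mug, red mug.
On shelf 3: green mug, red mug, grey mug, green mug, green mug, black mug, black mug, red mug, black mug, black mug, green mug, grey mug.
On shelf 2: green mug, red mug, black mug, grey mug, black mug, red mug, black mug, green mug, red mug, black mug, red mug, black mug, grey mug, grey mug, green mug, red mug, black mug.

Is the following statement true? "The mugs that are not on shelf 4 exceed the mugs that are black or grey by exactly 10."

True

mugs that are not on shelf 4: 29.
mugs that are black or grey: 19.
The claim requires 29 − 19 (= 10) to equal 10, which holds.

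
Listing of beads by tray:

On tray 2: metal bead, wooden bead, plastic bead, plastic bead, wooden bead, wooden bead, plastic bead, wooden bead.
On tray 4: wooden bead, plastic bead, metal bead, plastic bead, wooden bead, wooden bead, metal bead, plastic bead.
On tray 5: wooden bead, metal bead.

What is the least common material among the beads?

Counts by material: wooden 8, plastic 6, metal 4.
The minimum is 4, held uniquely by metal.

metal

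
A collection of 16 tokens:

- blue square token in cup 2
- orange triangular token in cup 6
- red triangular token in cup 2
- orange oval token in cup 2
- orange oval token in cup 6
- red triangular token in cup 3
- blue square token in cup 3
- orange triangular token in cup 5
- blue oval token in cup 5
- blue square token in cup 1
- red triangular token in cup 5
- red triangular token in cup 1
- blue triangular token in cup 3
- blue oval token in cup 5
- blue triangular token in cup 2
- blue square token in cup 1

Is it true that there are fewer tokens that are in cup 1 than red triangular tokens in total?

True

|tokens in cup 1| = 3.
|red triangular tokens| = 4.
The claim requires 3 < 4, which holds.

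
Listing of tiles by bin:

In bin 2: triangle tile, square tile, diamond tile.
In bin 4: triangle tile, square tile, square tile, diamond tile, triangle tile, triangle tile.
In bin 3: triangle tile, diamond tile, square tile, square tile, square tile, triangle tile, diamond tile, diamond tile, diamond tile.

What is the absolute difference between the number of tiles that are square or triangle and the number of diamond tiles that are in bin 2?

tiles that are square or triangle: 12. diamond tiles in bin 2: 1.
|12 − 1| = 12 − 1 = 11.

11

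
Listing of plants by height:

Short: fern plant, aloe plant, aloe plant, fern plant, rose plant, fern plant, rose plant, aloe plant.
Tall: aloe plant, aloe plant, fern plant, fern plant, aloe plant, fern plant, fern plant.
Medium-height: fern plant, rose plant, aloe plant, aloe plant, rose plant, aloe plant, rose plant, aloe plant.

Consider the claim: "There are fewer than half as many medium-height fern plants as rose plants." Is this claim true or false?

True

medium-height fern plants: 1.
rose plants: 5.
The claim requires 2 × 1 = 2 < 5, which holds.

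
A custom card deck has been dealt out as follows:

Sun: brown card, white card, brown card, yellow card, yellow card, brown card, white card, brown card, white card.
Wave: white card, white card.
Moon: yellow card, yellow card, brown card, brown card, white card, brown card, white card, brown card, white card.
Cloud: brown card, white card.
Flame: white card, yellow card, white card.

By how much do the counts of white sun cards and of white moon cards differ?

0

white sun cards: 3. white moon cards: 3.
|3 − 3| = 3 − 3 = 0.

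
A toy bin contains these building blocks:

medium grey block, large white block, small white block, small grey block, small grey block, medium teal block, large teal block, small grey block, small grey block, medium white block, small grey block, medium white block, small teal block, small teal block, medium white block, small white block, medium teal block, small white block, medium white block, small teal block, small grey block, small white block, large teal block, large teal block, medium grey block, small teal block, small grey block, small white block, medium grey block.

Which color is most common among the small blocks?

grey

Counts by color (restricted to small blocks): grey 7, white 5, teal 4.
The maximum is 7, held uniquely by grey.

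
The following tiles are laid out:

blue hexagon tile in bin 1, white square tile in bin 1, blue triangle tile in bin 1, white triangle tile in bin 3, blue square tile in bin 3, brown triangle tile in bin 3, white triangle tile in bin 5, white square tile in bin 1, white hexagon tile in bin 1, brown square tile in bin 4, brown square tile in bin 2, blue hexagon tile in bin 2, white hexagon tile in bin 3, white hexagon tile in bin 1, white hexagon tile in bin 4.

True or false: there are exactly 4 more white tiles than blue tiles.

There are 8 white tiles.
There are 4 blue tiles.
The claim requires 8 − 4 (= 4) to equal 4, which holds.

True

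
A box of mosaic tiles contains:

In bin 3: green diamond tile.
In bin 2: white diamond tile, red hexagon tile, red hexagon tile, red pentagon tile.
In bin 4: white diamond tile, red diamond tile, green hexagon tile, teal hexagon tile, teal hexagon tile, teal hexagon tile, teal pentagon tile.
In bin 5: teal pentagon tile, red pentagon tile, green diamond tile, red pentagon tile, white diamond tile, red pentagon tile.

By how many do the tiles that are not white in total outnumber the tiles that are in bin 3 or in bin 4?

7

tiles that are not white: 15.
tiles in bin 3 or in bin 4: 8.
15 − 8 = 7.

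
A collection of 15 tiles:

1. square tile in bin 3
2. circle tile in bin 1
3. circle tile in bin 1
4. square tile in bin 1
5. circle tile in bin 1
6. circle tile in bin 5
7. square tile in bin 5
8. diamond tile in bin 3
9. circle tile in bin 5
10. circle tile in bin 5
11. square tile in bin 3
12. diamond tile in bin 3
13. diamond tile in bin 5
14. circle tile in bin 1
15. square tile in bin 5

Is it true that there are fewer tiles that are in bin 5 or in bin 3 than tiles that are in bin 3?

tiles in bin 5 or in bin 3: 10.
tiles in bin 3: 4.
The claim requires 10 < 4, which does not hold.

False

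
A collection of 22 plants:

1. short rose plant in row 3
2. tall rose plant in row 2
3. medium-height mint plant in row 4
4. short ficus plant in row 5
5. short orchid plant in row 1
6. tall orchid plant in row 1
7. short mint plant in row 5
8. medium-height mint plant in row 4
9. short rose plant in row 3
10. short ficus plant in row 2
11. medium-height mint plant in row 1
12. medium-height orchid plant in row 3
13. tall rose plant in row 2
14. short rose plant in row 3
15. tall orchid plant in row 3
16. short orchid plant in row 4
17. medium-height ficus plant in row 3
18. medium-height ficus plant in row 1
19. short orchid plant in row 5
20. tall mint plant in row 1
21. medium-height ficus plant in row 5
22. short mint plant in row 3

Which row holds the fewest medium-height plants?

row 2

Counts by row (restricted to medium-height plants): row 3→2, row 4→2, row 1→2, row 5→1, row 2→0.
The minimum is 0, held uniquely by row 2.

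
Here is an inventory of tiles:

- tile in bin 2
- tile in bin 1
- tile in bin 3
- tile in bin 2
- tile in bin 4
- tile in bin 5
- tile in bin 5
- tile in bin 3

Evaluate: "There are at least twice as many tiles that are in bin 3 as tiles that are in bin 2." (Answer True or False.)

There are 2 tiles in bin 3.
There are 2 tiles in bin 2.
The claim requires 2 ≥ 2 × 2 = 4, which does not hold.

False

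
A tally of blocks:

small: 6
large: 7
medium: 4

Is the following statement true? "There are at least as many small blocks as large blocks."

False

small blocks: 6.
large blocks: 7.
The claim requires 6 ≥ 7, which does not hold.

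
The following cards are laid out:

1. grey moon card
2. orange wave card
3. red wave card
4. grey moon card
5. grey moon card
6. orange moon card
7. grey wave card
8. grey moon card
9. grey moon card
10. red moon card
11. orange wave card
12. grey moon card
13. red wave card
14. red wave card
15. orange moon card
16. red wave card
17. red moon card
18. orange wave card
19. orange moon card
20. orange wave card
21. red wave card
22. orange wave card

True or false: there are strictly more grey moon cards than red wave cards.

|grey moon cards| = 6.
|red wave cards| = 5.
The claim requires 6 > 5, which holds.

True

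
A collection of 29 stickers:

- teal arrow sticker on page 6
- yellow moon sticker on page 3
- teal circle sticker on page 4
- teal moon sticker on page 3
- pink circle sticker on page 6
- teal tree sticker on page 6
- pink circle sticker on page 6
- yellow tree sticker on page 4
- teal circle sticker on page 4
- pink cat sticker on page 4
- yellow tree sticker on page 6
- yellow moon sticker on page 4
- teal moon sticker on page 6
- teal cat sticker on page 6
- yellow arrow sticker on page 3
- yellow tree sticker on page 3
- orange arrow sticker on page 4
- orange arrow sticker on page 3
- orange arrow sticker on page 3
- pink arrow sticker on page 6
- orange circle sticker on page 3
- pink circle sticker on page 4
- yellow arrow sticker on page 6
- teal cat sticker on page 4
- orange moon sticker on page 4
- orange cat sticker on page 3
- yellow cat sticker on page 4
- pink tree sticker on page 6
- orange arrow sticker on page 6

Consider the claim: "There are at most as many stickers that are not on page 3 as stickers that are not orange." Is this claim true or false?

There are 21 stickers that are not on page 3.
There are 22 stickers that are not orange.
The claim requires 21 ≤ 22, which holds.

True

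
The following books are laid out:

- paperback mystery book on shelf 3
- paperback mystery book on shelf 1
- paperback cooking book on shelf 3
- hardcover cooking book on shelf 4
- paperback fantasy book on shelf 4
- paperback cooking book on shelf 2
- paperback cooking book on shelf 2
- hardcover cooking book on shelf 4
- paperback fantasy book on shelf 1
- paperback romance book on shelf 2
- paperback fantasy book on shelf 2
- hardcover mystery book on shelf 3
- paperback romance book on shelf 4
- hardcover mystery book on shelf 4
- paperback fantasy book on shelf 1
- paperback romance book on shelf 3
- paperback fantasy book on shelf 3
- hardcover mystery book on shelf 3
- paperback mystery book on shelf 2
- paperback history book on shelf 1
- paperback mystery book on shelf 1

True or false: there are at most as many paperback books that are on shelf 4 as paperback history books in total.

False

There are 2 paperback books on shelf 4.
There is 1 paperback history book.
The claim requires 2 ≤ 1, which does not hold.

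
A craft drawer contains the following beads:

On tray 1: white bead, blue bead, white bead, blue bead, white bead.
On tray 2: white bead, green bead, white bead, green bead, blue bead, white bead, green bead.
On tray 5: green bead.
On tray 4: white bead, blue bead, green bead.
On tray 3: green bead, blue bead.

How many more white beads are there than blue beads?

white beads: 7.
blue beads: 5.
7 − 5 = 2.

2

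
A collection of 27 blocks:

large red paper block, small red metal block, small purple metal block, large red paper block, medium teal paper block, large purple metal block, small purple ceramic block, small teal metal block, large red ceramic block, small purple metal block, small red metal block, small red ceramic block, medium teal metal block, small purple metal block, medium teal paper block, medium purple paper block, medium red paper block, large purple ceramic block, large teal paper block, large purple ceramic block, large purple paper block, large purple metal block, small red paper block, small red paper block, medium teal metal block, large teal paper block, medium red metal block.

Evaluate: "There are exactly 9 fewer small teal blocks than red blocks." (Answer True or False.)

True

small teal blocks: 1.
red blocks: 10.
The claim requires 10 − 1 (= 9) to equal 9, which holds.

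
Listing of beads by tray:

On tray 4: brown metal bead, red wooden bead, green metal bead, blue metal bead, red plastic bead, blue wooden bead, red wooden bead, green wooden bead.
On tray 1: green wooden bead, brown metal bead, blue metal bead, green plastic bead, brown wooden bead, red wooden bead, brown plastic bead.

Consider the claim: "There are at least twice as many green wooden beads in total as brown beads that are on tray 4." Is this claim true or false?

green wooden beads: 2.
brown beads on tray 4: 1.
The claim requires 2 ≥ 2 × 1 = 2, which holds.

True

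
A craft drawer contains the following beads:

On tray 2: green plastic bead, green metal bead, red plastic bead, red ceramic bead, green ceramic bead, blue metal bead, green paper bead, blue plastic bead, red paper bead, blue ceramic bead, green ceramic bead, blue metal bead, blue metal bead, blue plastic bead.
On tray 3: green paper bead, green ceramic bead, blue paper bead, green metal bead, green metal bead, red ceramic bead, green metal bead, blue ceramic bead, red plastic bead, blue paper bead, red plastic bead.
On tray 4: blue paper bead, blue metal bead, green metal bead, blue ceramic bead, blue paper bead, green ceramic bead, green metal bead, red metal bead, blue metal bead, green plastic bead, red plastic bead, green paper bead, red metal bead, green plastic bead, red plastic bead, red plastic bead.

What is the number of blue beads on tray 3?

3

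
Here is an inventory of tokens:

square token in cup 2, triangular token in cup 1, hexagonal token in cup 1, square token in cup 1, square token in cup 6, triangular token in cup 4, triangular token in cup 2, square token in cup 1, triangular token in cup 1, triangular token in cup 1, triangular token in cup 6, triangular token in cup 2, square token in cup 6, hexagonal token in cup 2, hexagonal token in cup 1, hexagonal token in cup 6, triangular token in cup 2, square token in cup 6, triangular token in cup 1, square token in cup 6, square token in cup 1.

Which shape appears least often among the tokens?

hexagonal

Counts by shape: triangular 9, square 8, hexagonal 4.
The minimum is 4, held uniquely by hexagonal.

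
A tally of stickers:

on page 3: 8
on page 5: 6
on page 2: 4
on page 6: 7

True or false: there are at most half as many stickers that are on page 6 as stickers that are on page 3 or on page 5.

There are 7 stickers on page 6.
There are 14 stickers on page 3 or on page 5.
The claim requires 2 × 7 = 14 ≤ 14, which holds.

True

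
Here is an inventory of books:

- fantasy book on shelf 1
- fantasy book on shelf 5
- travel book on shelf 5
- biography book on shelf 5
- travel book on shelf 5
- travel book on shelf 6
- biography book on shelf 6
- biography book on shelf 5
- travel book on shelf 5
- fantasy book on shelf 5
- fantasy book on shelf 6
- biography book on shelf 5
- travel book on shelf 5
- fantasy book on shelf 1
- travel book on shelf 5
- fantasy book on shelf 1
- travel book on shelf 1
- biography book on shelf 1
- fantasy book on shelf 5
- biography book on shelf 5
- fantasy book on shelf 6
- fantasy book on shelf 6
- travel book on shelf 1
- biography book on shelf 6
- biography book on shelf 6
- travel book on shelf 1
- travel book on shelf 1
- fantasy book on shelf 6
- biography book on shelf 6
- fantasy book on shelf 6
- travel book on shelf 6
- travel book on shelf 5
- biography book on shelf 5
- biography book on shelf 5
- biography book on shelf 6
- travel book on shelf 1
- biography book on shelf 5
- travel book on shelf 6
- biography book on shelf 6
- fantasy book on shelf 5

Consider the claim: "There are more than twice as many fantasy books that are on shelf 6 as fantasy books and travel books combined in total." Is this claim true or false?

There are 5 fantasy books on shelf 6.
fantasy books: 12; travel books: 14; combined: 12 + 14 = 26.
The claim requires 5 > 2 × 26 = 52, which does not hold.

False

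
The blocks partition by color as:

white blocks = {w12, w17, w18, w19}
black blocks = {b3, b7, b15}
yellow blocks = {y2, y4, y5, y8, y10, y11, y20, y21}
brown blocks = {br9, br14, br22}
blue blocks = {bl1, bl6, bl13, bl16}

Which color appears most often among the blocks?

yellow

Counts by color: yellow 8, white 4, blue 4, brown 3, black 3.
The maximum is 8, held uniquely by yellow.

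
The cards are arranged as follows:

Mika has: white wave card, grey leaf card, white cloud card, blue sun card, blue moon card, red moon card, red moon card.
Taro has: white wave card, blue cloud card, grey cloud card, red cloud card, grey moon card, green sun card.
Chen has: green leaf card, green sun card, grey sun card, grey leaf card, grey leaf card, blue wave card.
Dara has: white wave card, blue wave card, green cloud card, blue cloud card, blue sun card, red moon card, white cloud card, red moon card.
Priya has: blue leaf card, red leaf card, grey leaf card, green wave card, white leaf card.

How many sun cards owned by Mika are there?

1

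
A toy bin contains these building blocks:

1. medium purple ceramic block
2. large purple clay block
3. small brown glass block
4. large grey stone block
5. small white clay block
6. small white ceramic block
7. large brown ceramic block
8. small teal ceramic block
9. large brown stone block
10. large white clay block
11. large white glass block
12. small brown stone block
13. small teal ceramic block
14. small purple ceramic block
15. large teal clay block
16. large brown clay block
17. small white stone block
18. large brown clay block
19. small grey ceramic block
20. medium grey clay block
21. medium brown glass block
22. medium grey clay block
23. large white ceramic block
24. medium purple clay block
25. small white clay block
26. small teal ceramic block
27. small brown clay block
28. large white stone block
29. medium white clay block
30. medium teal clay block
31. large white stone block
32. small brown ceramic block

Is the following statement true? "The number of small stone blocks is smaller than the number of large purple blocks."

|small stone blocks| = 2.
|large purple blocks| = 1.
The claim requires 2 < 1, which does not hold.

False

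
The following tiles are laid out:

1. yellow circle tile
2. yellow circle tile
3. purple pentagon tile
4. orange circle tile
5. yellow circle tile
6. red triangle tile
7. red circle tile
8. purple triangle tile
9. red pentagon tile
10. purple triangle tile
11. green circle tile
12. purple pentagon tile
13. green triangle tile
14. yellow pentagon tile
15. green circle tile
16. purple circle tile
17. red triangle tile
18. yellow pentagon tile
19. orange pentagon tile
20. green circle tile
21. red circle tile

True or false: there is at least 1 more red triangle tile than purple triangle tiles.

red triangle tiles: 2.
purple triangle tiles: 2.
The claim requires 2 − 2 = 0 ≥ 1, which does not hold.

False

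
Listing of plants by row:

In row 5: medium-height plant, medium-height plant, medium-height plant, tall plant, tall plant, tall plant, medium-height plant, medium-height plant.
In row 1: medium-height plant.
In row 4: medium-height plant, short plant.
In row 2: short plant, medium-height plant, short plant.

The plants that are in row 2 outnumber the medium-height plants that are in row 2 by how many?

2

plants in row 2: 3.
medium-height plants in row 2: 1.
3 − 1 = 2.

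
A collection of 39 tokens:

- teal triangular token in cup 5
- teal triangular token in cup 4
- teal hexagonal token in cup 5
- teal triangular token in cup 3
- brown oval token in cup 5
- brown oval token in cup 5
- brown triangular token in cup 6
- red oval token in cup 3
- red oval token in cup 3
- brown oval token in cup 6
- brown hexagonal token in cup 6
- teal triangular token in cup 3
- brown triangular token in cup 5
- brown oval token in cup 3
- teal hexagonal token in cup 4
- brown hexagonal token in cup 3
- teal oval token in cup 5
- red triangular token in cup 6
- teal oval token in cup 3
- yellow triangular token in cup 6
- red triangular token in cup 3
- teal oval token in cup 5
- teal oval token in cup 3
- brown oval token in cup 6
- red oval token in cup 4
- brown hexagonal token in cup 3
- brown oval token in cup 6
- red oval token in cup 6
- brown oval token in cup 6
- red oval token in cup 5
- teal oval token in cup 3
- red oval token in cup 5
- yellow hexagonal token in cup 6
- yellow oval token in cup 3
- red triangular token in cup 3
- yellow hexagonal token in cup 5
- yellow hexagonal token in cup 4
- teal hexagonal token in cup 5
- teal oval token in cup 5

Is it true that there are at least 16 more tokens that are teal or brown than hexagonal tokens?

True

|tokens that are teal or brown| = 25.
|hexagonal tokens| = 9.
The claim requires 25 − 9 = 16 ≥ 16, which holds.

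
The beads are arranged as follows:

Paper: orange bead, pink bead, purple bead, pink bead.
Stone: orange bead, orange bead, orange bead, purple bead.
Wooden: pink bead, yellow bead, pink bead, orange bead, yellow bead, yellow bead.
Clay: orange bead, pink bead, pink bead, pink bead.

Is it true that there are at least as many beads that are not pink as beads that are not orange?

False

There are 11 beads that are not pink.
There are 12 beads that are not orange.
The claim requires 11 ≥ 12, which does not hold.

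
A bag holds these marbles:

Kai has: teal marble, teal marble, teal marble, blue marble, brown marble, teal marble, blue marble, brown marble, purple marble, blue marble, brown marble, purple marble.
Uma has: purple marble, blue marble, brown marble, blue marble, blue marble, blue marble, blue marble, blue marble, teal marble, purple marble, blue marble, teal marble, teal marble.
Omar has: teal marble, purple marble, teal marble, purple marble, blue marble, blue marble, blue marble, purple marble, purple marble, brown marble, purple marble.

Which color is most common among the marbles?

blue

Counts by color: blue 13, teal 9, purple 9, brown 5.
The maximum is 13, held uniquely by blue.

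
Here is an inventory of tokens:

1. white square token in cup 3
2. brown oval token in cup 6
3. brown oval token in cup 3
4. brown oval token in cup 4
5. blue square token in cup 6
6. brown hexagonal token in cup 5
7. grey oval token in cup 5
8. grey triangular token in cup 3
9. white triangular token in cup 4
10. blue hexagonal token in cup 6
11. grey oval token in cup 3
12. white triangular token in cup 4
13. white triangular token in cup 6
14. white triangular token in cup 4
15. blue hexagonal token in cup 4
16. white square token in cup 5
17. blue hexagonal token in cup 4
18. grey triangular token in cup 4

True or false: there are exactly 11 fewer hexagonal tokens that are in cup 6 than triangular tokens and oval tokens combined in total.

There is 1 hexagonal token in cup 6.
triangular tokens: 6; oval tokens: 5; combined: 6 + 5 = 11.
The claim requires 11 − 1 (= 10) to equal 11, which does not hold.

False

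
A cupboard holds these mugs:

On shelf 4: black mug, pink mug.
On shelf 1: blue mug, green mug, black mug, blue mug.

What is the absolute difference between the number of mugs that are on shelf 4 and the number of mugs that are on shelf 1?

mugs on shelf 4: 2. mugs on shelf 1: 4.
|2 − 4| = 4 − 2 = 2.

2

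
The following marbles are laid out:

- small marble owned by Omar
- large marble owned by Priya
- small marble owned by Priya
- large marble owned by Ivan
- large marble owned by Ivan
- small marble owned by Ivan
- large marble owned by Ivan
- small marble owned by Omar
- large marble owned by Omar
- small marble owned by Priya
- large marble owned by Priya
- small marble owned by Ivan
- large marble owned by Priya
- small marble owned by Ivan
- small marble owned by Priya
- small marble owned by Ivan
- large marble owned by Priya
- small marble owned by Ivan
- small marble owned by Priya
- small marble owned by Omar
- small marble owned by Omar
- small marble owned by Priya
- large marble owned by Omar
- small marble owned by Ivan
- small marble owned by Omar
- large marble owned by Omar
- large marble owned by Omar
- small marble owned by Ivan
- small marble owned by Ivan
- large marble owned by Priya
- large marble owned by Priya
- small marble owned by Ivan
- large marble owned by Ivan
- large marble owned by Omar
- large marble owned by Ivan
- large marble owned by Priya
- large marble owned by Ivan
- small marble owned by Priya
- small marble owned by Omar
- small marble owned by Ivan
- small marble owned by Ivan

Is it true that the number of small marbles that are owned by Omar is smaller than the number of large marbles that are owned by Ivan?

False

|small marbles owned by Omar| = 6.
|large marbles owned by Ivan| = 6.
The claim requires 6 < 6, which does not hold.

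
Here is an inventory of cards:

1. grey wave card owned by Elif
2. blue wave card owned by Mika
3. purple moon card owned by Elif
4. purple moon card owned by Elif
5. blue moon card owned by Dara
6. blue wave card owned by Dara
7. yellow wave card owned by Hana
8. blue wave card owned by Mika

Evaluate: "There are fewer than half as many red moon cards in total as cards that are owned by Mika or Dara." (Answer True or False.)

|red moon cards| = 0.
|cards owned by Mika or Dara| = 4.
The claim requires 2 × 0 = 0 < 4, which holds.

True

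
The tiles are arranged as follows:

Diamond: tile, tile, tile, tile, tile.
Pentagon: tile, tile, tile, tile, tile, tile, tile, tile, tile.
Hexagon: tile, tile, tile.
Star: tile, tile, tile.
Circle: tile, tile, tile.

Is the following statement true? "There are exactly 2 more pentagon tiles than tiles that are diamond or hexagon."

pentagon tiles: 9.
tiles that are diamond or hexagon: 8.
The claim requires 9 − 8 (= 1) to equal 2, which does not hold.

False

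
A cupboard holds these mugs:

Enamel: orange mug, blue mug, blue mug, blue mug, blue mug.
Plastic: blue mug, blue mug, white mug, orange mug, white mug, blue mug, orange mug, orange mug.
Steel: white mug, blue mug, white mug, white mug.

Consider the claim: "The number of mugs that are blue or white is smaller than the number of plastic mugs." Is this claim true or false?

False

There are 13 mugs that are blue or white.
There are 8 plastic mugs.
The claim requires 13 < 8, which does not hold.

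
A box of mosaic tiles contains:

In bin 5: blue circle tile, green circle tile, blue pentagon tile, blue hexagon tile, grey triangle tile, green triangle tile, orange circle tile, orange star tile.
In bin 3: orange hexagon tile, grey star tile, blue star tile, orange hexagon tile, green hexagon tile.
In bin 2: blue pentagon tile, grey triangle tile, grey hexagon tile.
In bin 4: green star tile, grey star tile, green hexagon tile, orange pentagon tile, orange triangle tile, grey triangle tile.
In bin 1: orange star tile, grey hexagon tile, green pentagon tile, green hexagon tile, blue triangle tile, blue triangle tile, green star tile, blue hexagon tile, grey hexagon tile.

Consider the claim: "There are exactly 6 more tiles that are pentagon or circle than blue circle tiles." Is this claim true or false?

|tiles that are pentagon or circle| = 7.
|blue circle tiles| = 1.
The claim requires 7 − 1 (= 6) to equal 6, which holds.

True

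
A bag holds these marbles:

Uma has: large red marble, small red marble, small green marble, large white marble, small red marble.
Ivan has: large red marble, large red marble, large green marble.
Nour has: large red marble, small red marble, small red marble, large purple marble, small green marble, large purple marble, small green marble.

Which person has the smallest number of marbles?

Ivan

Counts by owner: Nour→7, Uma→5, Ivan→3.
The minimum is 3, held uniquely by Ivan.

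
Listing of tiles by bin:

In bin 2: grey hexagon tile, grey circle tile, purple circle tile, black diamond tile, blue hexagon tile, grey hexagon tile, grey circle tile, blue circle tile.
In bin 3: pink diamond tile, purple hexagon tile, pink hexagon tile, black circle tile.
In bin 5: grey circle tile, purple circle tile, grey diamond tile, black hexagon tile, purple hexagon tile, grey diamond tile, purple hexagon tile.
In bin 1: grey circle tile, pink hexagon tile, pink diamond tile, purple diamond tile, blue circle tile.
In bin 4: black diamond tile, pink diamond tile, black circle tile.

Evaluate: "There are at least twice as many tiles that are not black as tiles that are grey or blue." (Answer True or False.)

True

|tiles that are not black| = 22.
|tiles that are grey or blue| = 11.
The claim requires 22 ≥ 2 × 11 = 22, which holds.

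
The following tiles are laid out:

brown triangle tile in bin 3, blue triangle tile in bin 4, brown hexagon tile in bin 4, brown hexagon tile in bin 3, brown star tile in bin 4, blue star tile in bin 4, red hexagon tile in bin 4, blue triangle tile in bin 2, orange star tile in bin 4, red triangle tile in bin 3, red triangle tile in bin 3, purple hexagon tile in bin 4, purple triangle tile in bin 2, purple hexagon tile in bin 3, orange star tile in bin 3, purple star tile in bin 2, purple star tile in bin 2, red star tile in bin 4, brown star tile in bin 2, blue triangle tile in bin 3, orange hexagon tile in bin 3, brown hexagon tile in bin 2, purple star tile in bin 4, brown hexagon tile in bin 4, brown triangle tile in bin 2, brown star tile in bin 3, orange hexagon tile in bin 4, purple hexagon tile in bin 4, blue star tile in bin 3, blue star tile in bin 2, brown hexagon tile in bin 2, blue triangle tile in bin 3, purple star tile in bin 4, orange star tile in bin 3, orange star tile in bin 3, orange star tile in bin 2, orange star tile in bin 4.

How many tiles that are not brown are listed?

Total tiles: 37; with the excluded value: 10; remaining 37 − 10 = 27.

27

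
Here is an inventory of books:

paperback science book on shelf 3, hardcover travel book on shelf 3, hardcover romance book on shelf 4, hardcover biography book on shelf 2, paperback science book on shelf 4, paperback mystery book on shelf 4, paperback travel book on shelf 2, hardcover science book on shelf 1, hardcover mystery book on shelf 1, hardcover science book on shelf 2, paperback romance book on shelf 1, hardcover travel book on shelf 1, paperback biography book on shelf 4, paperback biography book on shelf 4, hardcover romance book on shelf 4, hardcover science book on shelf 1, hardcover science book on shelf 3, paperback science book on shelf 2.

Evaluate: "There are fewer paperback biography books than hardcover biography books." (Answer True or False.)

There are 2 paperback biography books.
There is 1 hardcover biography book.
The claim requires 2 < 1, which does not hold.

False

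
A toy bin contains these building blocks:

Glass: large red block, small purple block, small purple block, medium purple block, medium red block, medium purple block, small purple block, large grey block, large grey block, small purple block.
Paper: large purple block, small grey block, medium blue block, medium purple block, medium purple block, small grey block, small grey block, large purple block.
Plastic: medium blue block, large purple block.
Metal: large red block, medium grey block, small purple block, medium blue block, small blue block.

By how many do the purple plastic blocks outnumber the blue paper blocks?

0

purple plastic blocks: 1.
blue paper blocks: 1.
1 − 1 = 0.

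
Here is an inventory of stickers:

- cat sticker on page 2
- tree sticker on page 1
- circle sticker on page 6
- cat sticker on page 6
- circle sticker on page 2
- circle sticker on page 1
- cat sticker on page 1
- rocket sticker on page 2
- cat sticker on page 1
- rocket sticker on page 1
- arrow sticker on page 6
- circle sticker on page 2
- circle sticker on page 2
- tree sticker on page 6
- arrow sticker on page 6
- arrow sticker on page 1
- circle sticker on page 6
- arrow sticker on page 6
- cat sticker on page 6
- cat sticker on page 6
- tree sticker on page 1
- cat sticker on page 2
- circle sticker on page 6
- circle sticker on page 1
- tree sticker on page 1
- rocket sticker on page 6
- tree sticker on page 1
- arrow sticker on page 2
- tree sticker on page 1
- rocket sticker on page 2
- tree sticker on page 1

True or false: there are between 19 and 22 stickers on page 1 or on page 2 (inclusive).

|stickers on page 1 or on page 2| = 20.
The claim requires 19 ≤ 20 ≤ 22, which holds.

True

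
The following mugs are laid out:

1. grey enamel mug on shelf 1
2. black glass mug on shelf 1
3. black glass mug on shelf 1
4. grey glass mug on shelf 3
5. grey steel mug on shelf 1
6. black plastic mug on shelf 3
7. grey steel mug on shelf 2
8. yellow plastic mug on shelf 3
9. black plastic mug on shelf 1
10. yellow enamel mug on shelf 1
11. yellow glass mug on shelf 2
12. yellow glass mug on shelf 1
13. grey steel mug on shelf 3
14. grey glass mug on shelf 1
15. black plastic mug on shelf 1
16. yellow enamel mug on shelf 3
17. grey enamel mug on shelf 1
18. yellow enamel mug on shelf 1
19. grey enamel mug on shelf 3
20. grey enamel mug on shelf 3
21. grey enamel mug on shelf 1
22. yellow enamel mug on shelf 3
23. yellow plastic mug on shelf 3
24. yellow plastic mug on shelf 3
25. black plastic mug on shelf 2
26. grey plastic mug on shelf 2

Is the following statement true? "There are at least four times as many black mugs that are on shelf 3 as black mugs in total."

False

There is 1 black mug on shelf 3.
There are 6 black mugs.
The claim requires 1 ≥ 4 × 6 = 24, which does not hold.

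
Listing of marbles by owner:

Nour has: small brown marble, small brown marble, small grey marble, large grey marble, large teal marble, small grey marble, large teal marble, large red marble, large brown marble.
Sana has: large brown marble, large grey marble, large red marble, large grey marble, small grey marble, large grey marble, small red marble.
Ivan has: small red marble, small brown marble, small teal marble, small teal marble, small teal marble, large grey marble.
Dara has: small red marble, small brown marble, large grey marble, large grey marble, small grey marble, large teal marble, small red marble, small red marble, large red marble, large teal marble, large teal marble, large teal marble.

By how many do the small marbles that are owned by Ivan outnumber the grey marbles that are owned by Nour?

2

small marbles owned by Ivan: 5.
grey marbles owned by Nour: 3.
5 − 3 = 2.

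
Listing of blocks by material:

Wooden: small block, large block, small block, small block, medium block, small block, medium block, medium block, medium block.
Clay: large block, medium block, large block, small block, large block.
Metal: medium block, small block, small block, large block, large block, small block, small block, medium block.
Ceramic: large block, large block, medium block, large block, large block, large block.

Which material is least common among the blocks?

Counts by material: wooden 9, metal 8, ceramic 6, clay 5.
The minimum is 5, held uniquely by clay.

clay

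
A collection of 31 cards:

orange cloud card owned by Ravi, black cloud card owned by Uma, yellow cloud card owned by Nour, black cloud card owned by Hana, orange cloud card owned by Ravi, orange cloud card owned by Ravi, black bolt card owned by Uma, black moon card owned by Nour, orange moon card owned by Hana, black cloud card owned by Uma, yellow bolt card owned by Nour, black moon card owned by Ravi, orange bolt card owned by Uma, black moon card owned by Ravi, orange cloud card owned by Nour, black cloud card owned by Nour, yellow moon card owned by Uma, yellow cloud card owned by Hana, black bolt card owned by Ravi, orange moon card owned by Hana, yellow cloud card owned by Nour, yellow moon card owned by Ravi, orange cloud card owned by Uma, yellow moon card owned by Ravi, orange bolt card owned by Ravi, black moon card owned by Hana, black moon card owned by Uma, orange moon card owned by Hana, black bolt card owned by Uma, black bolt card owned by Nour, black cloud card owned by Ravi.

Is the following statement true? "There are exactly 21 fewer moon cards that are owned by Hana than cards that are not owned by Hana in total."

moon cards owned by Hana: 4.
cards that are not owned by Hana: 25.
The claim requires 25 − 4 (= 21) to equal 21, which holds.

True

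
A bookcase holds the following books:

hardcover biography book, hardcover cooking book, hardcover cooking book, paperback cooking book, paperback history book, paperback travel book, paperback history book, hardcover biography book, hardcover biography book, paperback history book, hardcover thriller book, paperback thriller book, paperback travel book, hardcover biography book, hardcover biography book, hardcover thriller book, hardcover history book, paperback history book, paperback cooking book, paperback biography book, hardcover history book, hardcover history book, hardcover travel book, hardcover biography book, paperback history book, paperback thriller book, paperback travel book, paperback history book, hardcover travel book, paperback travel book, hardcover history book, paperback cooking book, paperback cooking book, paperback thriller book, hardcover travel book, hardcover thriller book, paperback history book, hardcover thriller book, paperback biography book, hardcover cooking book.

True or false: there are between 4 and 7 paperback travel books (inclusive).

True

paperback travel books: 4.
The claim requires 4 ≤ 4 ≤ 7, which holds.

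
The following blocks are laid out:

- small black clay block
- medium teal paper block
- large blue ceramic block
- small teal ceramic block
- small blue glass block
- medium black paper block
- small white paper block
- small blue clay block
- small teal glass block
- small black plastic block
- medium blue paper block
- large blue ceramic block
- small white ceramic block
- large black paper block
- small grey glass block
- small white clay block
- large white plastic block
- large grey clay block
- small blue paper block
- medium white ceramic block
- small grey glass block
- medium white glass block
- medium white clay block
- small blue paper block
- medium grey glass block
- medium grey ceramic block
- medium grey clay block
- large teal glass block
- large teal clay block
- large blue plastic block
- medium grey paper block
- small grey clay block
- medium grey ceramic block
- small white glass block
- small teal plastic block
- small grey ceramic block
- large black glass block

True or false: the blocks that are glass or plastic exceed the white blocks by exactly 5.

True

blocks that are glass or plastic: 13.
white blocks: 8.
The claim requires 13 − 8 (= 5) to equal 5, which holds.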